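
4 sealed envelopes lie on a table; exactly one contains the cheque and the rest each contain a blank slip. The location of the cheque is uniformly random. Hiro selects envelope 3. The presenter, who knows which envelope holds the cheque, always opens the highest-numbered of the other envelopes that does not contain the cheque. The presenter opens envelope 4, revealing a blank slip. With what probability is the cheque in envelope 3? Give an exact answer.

1/3

Consider each possible location of the cheque in turn.
If it is in any of envelopes 1, 2, and 3 (prior 1/4 each): envelope 4 is the highest-numbered option available, probability 1; weight (1/4)·1 = 1/4 each.
If it is in envelope 4 (prior 1/4): the presenter opened envelope 4, so this case is ruled out; weight (1/4)·0 = 0.
The weights sum to 3/4.
So P(the cheque in envelope 3 | the presenter opened envelope 4) = (1/4) / (3/4) = 1/3.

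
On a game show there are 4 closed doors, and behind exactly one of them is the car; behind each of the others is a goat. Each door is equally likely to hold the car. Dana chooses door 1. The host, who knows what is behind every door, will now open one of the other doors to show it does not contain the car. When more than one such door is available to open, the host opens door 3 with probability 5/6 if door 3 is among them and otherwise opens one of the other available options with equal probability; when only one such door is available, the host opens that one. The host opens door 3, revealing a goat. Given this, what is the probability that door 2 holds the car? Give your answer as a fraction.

Apply Bayes' rule, conditioning on where the car actually is.
If it is behind any of doors 1, 2, and 4 (prior 1/4 each): door 3 is available, opened with probability 5/6; weight (1/4)·(5/6) = 5/24 each.
If it is behind door 3 (prior 1/4): the host opened door 3, so this case is ruled out; weight (1/4)·0 = 0.
The weights sum to 5/8.
So P(the car behind door 2 | the host opened door 3) = (5/24) / (5/8) = 1/3.

1/3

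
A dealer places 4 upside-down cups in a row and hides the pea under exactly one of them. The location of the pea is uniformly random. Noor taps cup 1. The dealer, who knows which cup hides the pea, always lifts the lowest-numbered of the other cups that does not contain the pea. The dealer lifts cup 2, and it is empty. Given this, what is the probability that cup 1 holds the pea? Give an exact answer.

1/3

Apply Bayes' rule, conditioning on where the pea actually is.
If it is under any of cups 1, 3, and 4 (prior 1/4 each): cup 2 is the lowest-numbered option available, probability 1; weight (1/4)·1 = 1/4 each.
If it is under cup 2 (prior 1/4): the dealer opened cup 2, so this case is ruled out; weight (1/4)·0 = 0.
The weights sum to 3/4.
So P(the pea under cup 1 | the dealer opened cup 2) = (1/4) / (3/4) = 1/3.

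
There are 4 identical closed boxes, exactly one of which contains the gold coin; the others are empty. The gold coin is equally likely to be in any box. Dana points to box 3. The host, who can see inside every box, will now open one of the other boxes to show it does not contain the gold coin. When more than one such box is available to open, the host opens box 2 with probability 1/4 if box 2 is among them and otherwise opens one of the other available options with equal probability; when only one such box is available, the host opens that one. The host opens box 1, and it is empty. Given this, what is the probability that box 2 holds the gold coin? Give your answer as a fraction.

4/13

Apply Bayes' rule, conditioning on where the gold coin actually is.
If it is in box 1 (prior 1/4): the host opened box 1, so this case is ruled out; weight (1/4)·0 = 0.
If it is in box 2 (prior 1/4): box 2 holds the prize so is unavailable; the host chooses uniformly among the 2 others, probability 1/2; weight (1/4)·(1/2) = 1/8.
If it is in box 3 (prior 1/4): box 2 is available but not opened; box 1 gets probability (1 − 1/4)/2 = 3/8; weight (1/4)·(3/8) = 3/32.
If it is in box 4 (prior 1/4): box 2 is available but not opened, probability 3/4; weight (1/4)·(3/4) = 3/16.
The weights sum to 13/32.
So P(the gold coin in box 2 | the host opened box 1) = (1/8) / (13/32) = 4/13.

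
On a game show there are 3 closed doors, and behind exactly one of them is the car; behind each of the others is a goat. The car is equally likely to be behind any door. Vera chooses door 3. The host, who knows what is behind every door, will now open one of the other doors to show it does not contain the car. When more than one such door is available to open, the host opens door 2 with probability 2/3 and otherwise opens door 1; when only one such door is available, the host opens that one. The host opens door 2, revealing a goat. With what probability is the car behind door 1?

3/5

Consider each possible location of the car in turn.
If it is behind door 1 (prior 1/3): only door 2 is available, probability 1; weight (1/3)·1 = 1/3.
If it is behind door 2 (prior 1/3): the host opened door 2, so this case is ruled out; weight (1/3)·0 = 0.
If it is behind door 3 (prior 1/3): door 2 is available, opened with probability 2/3; weight (1/3)·(2/3) = 2/9.
The weights sum to 5/9.
So P(the car behind door 1 | the host opened door 2) = (1/3) / (5/9) = 3/5.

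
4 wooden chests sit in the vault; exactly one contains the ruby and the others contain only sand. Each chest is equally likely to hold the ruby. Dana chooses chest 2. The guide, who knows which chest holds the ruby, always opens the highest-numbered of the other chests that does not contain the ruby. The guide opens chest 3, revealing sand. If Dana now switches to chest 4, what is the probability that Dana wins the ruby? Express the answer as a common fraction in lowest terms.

Consider each possible location of the ruby in turn.
If it is in either of chests 1 and 2 (prior 1/4 each): the guide would have opened chest 4 instead, probability 0; weight (1/4)·0 = 0 each.
If it is in chest 3 (prior 1/4): the guide opened chest 3, so this case is ruled out; weight (1/4)·0 = 0.
If it is in chest 4 (prior 1/4): chest 3 is the highest-numbered option available, probability 1; weight (1/4)·1 = 1/4.
The weights sum to 1/4.
So P(the ruby in chest 4 | the guide opened chest 3) = (1/4) / (1/4) = 1.

1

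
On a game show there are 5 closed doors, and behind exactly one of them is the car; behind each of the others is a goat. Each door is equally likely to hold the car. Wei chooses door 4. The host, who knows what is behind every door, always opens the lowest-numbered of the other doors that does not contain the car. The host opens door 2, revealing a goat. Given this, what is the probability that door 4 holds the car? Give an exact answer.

Condition on the true location of the car.
If it is behind door 1 (prior 1/5): door 2 is the lowest-numbered option available, probability 1; weight (1/5)·1 = 1/5.
If it is behind door 2 (prior 1/5): the host opened door 2, so this case is ruled out; weight (1/5)·0 = 0.
If it is behind any of doors 3, 4, and 5 (prior 1/5 each): the host would have opened door 1 instead, probability 0; weight (1/5)·0 = 0 each.
The weights sum to 1/5.
So P(the car behind door 4 | the host opened door 2) = 0 / (1/5) = 0.

0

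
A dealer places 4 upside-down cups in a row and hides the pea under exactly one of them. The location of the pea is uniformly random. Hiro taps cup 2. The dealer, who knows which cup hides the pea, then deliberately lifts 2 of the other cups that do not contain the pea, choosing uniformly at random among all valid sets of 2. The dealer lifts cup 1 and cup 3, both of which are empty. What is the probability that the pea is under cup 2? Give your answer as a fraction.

1/4

Condition on the true location of the pea.
If it is under either of cups 1 and 3 (prior 1/4 each): that cup was opened and seen not to hold the prize — ruled out; weight (1/4)·0 = 0 each.
If it is under cup 2 (prior 1/4): the dealer has 3 equally likely choices, so probability 1/3; weight (1/4)·(1/3) = 1/12.
If it is under cup 4 (prior 1/4): the dealer has no choice, probability 1; weight (1/4)·1 = 1/4.
The weights sum to 1/3.
So P(the pea under cup 2 | the dealer opened cup 1 and cup 3) = (1/12) / (1/3) = 1/4.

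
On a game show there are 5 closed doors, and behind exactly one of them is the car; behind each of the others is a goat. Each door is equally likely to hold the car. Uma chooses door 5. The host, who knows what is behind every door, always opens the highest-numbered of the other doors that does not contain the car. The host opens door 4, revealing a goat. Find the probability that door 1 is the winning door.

1/4

Apply Bayes' rule, conditioning on where the car actually is.
If it is behind any of doors 1, 2, 3, and 5 (prior 1/5 each): door 4 is the highest-numbered option available, probability 1; weight (1/5)·1 = 1/5 each.
If it is behind door 4 (prior 1/5): the host opened door 4, so this case is ruled out; weight (1/5)·0 = 0.
The weights sum to 4/5.
So P(the car behind door 1 | the host opened door 4) = (1/5) / (4/5) = 1/4.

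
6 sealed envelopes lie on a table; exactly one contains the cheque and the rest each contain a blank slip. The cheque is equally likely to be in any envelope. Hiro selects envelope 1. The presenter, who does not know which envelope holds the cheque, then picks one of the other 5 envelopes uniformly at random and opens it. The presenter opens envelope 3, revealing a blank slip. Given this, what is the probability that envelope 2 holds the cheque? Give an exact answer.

Because the presenter chose which envelope to open without knowing where the cheque is, the choice is independent of the prize location. Learning that envelope 3 does not hold the cheque simply rules out that one location and leaves the remaining 5 envelopes still equally likely by symmetry.
So P(the cheque in envelope 2) = 1/5.

1/5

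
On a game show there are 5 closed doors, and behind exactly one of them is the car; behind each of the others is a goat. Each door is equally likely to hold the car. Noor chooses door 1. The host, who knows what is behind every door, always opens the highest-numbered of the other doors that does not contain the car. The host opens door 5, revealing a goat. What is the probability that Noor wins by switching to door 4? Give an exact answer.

1/4

Apply Bayes' rule, conditioning on where the car actually is.
If it is behind any of doors 1, 2, 3, and 4 (prior 1/5 each): door 5 is the highest-numbered option available, probability 1; weight (1/5)·1 = 1/5 each.
If it is behind door 5 (prior 1/5): the host opened door 5, so this case is ruled out; weight (1/5)·0 = 0.
The weights sum to 4/5.
So P(the car behind door 4 | the host opened door 5) = (1/5) / (4/5) = 1/4.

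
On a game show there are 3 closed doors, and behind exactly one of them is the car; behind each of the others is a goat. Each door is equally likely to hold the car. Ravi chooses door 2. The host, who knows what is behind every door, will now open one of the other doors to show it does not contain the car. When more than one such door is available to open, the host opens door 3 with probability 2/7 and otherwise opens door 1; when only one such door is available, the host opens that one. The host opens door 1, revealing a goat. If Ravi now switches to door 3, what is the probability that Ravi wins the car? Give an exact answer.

7/12

Condition on the true location of the car.
If it is behind door 1 (prior 1/3): the host opened door 1, so this case is ruled out; weight (1/3)·0 = 0.
If it is behind door 2 (prior 1/3): door 3 is available but not opened, probability 5/7; weight (1/3)·(5/7) = 5/21.
If it is behind door 3 (prior 1/3): only door 1 is available, probability 1; weight (1/3)·1 = 1/3.
The weights sum to 4/7.
So P(the car behind door 3 | the host opened door 1) = (1/3) / (4/7) = 7/12.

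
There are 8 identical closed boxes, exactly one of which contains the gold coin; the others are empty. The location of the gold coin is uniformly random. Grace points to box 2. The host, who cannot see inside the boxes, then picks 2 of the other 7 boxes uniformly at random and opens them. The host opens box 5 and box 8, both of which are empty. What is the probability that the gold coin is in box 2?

1/6

Apply Bayes' rule, conditioning on where the gold coin actually is.
If it is in any of boxes 1, 2, 3, 4, 6, and 7 (prior 1/8 each): the host picks exactly this set with probability 1/21 regardless, and none is the prize; weight (1/8)·(1/21) = 1/168 each.
If it is in either of boxes 5 and 8 (prior 1/8 each): that box was opened and seen not to hold the prize — ruled out; weight (1/8)·0 = 0 each.
The weights sum to 1/28.
So P(the gold coin in box 2 | the host opened box 5 and box 8) = (1/168) / (1/28) = 1/6.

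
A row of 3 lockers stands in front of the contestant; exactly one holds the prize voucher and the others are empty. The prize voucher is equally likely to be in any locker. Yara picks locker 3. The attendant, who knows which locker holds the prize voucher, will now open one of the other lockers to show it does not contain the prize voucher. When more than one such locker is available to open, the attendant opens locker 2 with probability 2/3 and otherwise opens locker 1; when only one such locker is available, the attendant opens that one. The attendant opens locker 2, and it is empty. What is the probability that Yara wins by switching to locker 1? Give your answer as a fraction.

Condition on the true location of the prize voucher.
If it is in locker 1 (prior 1/3): only locker 2 is available, probability 1; weight (1/3)·1 = 1/3.
If it is in locker 2 (prior 1/3): the attendant opened locker 2, so this case is ruled out; weight (1/3)·0 = 0.
If it is in locker 3 (prior 1/3): locker 2 is available, opened with probability 2/3; weight (1/3)·(2/3) = 2/9.
The weights sum to 5/9.
So P(the prize voucher in locker 1 | the attendant opened locker 2) = (1/3) / (5/9) = 3/5.

3/5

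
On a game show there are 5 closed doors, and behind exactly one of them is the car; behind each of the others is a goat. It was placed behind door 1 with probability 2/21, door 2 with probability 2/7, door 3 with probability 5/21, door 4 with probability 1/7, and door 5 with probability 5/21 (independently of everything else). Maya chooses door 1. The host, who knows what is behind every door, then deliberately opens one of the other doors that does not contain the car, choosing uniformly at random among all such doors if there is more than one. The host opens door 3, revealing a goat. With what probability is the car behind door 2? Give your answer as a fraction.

Consider each possible location of the car in turn.
If it is behind door 1 (prior 2/21): the host has 4 equally likely choices, so probability 1/4; weight (2/21)·(1/4) = 1/42.
If it is behind door 2 (prior 2/7): the host has 3 equally likely choices, so probability 1/3; weight (2/7)·(1/3) = 2/21.
If it is behind door 3 (prior 5/21): the host opened door 3, so this case is ruled out; weight (5/21)·0 = 0.
If it is behind door 4 (prior 1/7): the host has 3 equally likely choices, so probability 1/3; weight (1/7)·(1/3) = 1/21.
If it is behind door 5 (prior 5/21): the host has 3 equally likely choices, so probability 1/3; weight (5/21)·(1/3) = 5/63.
The weights sum to 31/126.
So P(the car behind door 2 | the host opened door 3) = (2/21) / (31/126) = 12/31.

12/31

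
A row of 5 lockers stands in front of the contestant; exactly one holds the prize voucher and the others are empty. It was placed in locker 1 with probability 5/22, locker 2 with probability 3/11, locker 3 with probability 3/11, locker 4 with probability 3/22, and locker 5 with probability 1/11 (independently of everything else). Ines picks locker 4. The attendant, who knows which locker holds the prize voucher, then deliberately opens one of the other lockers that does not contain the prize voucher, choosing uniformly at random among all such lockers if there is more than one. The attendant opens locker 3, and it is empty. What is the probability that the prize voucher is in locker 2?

24/61

Condition on the true location of the prize voucher.
If it is in locker 1 (prior 5/22): the attendant has 3 equally likely choices, so probability 1/3; weight (5/22)·(1/3) = 5/66.
If it is in locker 2 (prior 3/11): the attendant has 3 equally likely choices, so probability 1/3; weight (3/11)·(1/3) = 1/11.
If it is in locker 3 (prior 3/11): the attendant opened locker 3, so this case is ruled out; weight (3/11)·0 = 0.
If it is in locker 4 (prior 3/22): the attendant has 4 equally likely choices, so probability 1/4; weight (3/22)·(1/4) = 3/88.
If it is in locker 5 (prior 1/11): the attendant has 3 equally likely choices, so probability 1/3; weight (1/11)·(1/3) = 1/33.
The weights sum to 61/264.
So P(the prize voucher in locker 2 | the attendant opened locker 3) = (1/11) / (61/264) = 24/61.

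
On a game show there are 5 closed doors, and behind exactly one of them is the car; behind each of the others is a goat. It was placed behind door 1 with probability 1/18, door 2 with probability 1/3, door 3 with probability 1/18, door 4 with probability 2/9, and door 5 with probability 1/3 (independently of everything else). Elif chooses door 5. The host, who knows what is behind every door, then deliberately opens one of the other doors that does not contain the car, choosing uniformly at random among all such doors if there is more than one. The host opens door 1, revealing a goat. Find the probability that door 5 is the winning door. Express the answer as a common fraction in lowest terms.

Apply Bayes' rule, conditioning on where the car actually is.
If it is behind door 1 (prior 1/18): the host opened door 1, so this case is ruled out; weight (1/18)·0 = 0.
If it is behind door 2 (prior 1/3): the host has 3 equally likely choices, so probability 1/3; weight (1/3)·(1/3) = 1/9.
If it is behind door 3 (prior 1/18): the host has 3 equally likely choices, so probability 1/3; weight (1/18)·(1/3) = 1/54.
If it is behind door 4 (prior 2/9): the host has 3 equally likely choices, so probability 1/3; weight (2/9)·(1/3) = 2/27.
If it is behind door 5 (prior 1/3): the host has 4 equally likely choices, so probability 1/4; weight (1/3)·(1/4) = 1/12.
The weights sum to 31/108.
So P(the car behind door 5 | the host opened door 1) = (1/12) / (31/108) = 9/31.

9/31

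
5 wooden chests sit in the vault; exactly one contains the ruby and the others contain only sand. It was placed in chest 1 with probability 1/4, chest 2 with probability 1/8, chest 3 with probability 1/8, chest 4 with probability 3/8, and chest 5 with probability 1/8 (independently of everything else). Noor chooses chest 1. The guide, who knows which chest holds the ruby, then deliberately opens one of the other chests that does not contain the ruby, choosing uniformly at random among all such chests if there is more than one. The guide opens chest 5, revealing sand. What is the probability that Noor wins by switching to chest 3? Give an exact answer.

Consider each possible location of the ruby in turn.
If it is in chest 1 (prior 1/4): the guide has 4 equally likely choices, so probability 1/4; weight (1/4)·(1/4) = 1/16.
If it is in either of chests 2 and 3 (prior 1/8 each): the guide has 3 equally likely choices, so probability 1/3; weight (1/8)·(1/3) = 1/24 each.
If it is in chest 4 (prior 3/8): the guide has 3 equally likely choices, so probability 1/3; weight (3/8)·(1/3) = 1/8.
If it is in chest 5 (prior 1/8): the guide opened chest 5, so this case is ruled out; weight (1/8)·0 = 0.
The weights sum to 13/48.
So P(the ruby in chest 3 | the guide opened chest 5) = (1/24) / (13/48) = 2/13.

2/13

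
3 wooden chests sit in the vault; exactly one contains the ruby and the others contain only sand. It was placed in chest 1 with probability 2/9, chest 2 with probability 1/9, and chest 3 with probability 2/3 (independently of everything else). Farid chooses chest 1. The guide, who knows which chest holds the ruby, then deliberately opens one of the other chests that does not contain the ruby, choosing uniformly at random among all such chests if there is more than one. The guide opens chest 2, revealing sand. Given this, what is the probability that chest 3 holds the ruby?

6/7

Apply Bayes' rule, conditioning on where the ruby actually is.
If it is in chest 1 (prior 2/9): the guide has 2 equally likely choices, so probability 1/2; weight (2/9)·(1/2) = 1/9.
If it is in chest 2 (prior 1/9): the guide opened chest 2, so this case is ruled out; weight (1/9)·0 = 0.
If it is in chest 3 (prior 2/3): the guide has no choice, probability 1; weight (2/3)·1 = 2/3.
The weights sum to 7/9.
So P(the ruby in chest 3 | the guide opened chest 2) = (2/3) / (7/9) = 6/7.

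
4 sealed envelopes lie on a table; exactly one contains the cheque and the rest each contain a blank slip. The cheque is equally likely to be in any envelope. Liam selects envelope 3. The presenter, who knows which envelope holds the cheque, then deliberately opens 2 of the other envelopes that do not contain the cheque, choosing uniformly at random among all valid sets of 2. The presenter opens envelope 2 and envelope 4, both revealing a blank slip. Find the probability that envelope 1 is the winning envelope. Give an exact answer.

Condition on the true location of the cheque.
If it is in envelope 1 (prior 1/4): the presenter has no choice, probability 1; weight (1/4)·1 = 1/4.
If it is in either of envelopes 2 and 4 (prior 1/4 each): that envelope was opened and seen not to hold the prize — ruled out; weight (1/4)·0 = 0 each.
If it is in envelope 3 (prior 1/4): the presenter has 3 equally likely choices, so probability 1/3; weight (1/4)·(1/3) = 1/12.
The weights sum to 1/3.
So P(the cheque in envelope 1 | the presenter opened envelope 2 and envelope 4) = (1/4) / (1/3) = 3/4.

3/4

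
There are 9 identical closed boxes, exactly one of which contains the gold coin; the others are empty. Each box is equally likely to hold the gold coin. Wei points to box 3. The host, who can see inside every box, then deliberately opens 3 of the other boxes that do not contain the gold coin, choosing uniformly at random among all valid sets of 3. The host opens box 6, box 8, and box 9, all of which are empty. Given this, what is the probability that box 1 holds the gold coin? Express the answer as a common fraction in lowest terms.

Apply Bayes' rule, conditioning on where the gold coin actually is.
If it is in any of boxes 1, 2, 4, 5, and 7 (prior 1/9 each): the host has 35 equally likely choices, so probability 1/35; weight (1/9)·(1/35) = 1/315 each.
If it is in box 3 (prior 1/9): the host has 56 equally likely choices, so probability 1/56; weight (1/9)·(1/56) = 1/504.
If it is in any of boxes 6, 8, and 9 (prior 1/9 each): that box was opened and seen not to hold the prize — ruled out; weight (1/9)·0 = 0 each.
The weights sum to 1/56.
So P(the gold coin in box 1 | the host opened box 6, box 8, and box 9) = (1/315) / (1/56) = 8/45.

8/45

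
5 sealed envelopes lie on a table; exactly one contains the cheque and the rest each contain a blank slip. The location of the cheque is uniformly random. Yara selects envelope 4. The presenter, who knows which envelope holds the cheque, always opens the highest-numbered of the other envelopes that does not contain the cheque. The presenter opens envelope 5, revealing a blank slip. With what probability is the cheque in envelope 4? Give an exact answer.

Apply Bayes' rule, conditioning on where the cheque actually is.
If it is in any of envelopes 1, 2, 3, and 4 (prior 1/5 each): envelope 5 is the highest-numbered option available, probability 1; weight (1/5)·1 = 1/5 each.
If it is in envelope 5 (prior 1/5): the presenter opened envelope 5, so this case is ruled out; weight (1/5)·0 = 0.
The weights sum to 4/5.
So P(the cheque in envelope 4 | the presenter opened envelope 5) = (1/5) / (4/5) = 1/4.

1/4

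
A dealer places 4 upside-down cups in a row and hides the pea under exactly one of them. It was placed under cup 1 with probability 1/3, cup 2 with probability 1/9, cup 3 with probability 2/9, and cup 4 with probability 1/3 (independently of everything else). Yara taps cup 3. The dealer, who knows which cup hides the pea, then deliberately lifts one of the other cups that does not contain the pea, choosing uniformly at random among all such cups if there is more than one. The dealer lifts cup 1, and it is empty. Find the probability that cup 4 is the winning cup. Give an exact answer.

Condition on the true location of the pea.
If it is under cup 1 (prior 1/3): the dealer opened cup 1, so this case is ruled out; weight (1/3)·0 = 0.
If it is under cup 2 (prior 1/9): the dealer has 2 equally likely choices, so probability 1/2; weight (1/9)·(1/2) = 1/18.
If it is under cup 3 (prior 2/9): the dealer has 3 equally likely choices, so probability 1/3; weight (2/9)·(1/3) = 2/27.
If it is under cup 4 (prior 1/3): the dealer has 2 equally likely choices, so probability 1/2; weight (1/3)·(1/2) = 1/6.
The weights sum to 8/27.
So P(the pea under cup 4 | the dealer opened cup 1) = (1/6) / (8/27) = 9/16.

9/16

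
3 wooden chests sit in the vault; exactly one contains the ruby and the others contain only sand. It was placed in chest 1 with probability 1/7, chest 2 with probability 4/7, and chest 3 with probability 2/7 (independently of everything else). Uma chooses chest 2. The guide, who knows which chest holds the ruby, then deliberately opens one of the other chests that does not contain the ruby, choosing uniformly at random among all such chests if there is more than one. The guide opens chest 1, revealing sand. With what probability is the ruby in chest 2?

Apply Bayes' rule, conditioning on where the ruby actually is.
If it is in chest 1 (prior 1/7): the guide opened chest 1, so this case is ruled out; weight (1/7)·0 = 0.
If it is in chest 2 (prior 4/7): the guide has 2 equally likely choices, so probability 1/2; weight (4/7)·(1/2) = 2/7.
If it is in chest 3 (prior 2/7): the guide has no choice, probability 1; weight (2/7)·1 = 2/7.
The weights sum to 4/7.
So P(the ruby in chest 2 | the guide opened chest 1) = (2/7) / (4/7) = 1/2.

1/2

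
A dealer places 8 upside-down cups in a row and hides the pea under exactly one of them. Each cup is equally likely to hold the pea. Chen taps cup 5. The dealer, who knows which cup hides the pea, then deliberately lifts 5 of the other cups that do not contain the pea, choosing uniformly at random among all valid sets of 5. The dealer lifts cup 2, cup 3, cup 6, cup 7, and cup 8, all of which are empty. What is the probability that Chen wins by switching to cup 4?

7/16

Consider each possible location of the pea in turn.
If it is under either of cups 1 and 4 (prior 1/8 each): the dealer has 6 equally likely choices, so probability 1/6; weight (1/8)·(1/6) = 1/48 each.
If it is under any of cups 2, 3, 6, 7, and 8 (prior 1/8 each): that cup was opened and seen not to hold the prize — ruled out; weight (1/8)·0 = 0 each.
If it is under cup 5 (prior 1/8): the dealer has 21 equally likely choices, so probability 1/21; weight (1/8)·(1/21) = 1/168.
The weights sum to 1/21.
So P(the pea under cup 4 | the dealer opened cup 2, cup 3, cup 6, cup 7, and cup 8) = (1/48) / (1/21) = 7/16.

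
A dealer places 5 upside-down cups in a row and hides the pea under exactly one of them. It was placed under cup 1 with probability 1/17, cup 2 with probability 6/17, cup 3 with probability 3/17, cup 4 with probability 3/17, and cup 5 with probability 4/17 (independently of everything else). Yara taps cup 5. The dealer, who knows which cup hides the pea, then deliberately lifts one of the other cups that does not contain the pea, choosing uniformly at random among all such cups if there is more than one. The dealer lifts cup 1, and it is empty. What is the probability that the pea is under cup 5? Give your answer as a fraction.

Consider each possible location of the pea in turn.
If it is under cup 1 (prior 1/17): the dealer opened cup 1, so this case is ruled out; weight (1/17)·0 = 0.
If it is under cup 2 (prior 6/17): the dealer has 3 equally likely choices, so probability 1/3; weight (6/17)·(1/3) = 2/17.
If it is under either of cups 3 and 4 (prior 3/17 each): the dealer has 3 equally likely choices, so probability 1/3; weight (3/17)·(1/3) = 1/17 each.
If it is under cup 5 (prior 4/17): the dealer has 4 equally likely choices, so probability 1/4; weight (4/17)·(1/4) = 1/17.
The weights sum to 5/17.
So P(the pea under cup 5 | the dealer opened cup 1) = (1/17) / (5/17) = 1/5.

1/5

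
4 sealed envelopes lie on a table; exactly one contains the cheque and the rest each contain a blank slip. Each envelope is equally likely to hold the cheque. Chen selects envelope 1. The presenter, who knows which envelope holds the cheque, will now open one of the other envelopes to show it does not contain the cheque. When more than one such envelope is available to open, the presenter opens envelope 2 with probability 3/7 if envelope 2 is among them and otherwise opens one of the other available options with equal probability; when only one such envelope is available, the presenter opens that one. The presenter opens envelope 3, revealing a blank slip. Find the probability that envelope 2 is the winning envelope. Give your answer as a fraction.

7/19

Consider each possible location of the cheque in turn.
If it is in envelope 1 (prior 1/4): envelope 2 is available but not opened; envelope 3 gets probability (1 − 3/7)/2 = 2/7; weight (1/4)·(2/7) = 1/14.
If it is in envelope 2 (prior 1/4): envelope 2 holds the prize so is unavailable; the presenter chooses uniformly among the 2 others, probability 1/2; weight (1/4)·(1/2) = 1/8.
If it is in envelope 3 (prior 1/4): the presenter opened envelope 3, so this case is ruled out; weight (1/4)·0 = 0.
If it is in envelope 4 (prior 1/4): envelope 2 is available but not opened, probability 4/7; weight (1/4)·(4/7) = 1/7.
The weights sum to 19/56.
So P(the cheque in envelope 2 | the presenter opened envelope 3) = (1/8) / (19/56) = 7/19.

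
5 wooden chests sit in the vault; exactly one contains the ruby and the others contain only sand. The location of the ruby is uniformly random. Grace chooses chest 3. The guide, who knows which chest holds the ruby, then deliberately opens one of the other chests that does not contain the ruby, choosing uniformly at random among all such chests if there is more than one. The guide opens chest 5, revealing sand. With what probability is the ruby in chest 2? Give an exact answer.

Apply Bayes' rule, conditioning on where the ruby actually is.
If it is in any of chests 1, 2, and 4 (prior 1/5 each): the guide has 3 equally likely choices, so probability 1/3; weight (1/5)·(1/3) = 1/15 each.
If it is in chest 3 (prior 1/5): the guide has 4 equally likely choices, so probability 1/4; weight (1/5)·(1/4) = 1/20.
If it is in chest 5 (prior 1/5): the guide opened chest 5, so this case is ruled out; weight (1/5)·0 = 0.
The weights sum to 1/4.
So P(the ruby in chest 2 | the guide opened chest 5) = (1/15) / (1/4) = 4/15.

4/15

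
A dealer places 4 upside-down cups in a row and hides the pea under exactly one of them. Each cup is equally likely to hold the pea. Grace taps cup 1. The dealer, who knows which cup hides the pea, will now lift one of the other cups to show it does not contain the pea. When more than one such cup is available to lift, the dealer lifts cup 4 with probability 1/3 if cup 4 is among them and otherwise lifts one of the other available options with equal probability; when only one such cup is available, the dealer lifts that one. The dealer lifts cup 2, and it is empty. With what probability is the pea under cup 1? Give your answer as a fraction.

Consider each possible location of the pea in turn.
If it is under cup 1 (prior 1/4): cup 4 is available but not opened; cup 2 gets probability (1 − 1/3)/2 = 1/3; weight (1/4)·(1/3) = 1/12.
If it is under cup 2 (prior 1/4): the dealer opened cup 2, so this case is ruled out; weight (1/4)·0 = 0.
If it is under cup 3 (prior 1/4): cup 4 is available but not opened, probability 2/3; weight (1/4)·(2/3) = 1/6.
If it is under cup 4 (prior 1/4): cup 4 holds the prize so is unavailable; the dealer chooses uniformly among the 2 others, probability 1/2; weight (1/4)·(1/2) = 1/8.
The weights sum to 3/8.
So P(the pea under cup 1 | the dealer opened cup 2) = (1/12) / (3/8) = 2/9.

2/9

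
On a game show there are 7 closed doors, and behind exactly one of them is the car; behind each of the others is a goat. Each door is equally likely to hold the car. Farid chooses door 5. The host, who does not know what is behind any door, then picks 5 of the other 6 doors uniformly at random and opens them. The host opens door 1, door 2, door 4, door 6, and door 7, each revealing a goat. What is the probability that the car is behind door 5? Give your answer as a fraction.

Apply Bayes' rule, conditioning on where the car actually is.
If it is behind any of doors 1, 2, 4, 6, and 7 (prior 1/7 each): that door was opened and seen not to hold the prize — ruled out; weight (1/7)·0 = 0 each.
If it is behind either of doors 3 and 5 (prior 1/7 each): the host picks exactly this set with probability 1/6 regardless, and none is the prize; weight (1/7)·(1/6) = 1/42 each.
The weights sum to 1/21.
So P(the car behind door 5 | the host opened door 1, door 2, door 4, door 6, and door 7) = (1/42) / (1/21) = 1/2.

1/2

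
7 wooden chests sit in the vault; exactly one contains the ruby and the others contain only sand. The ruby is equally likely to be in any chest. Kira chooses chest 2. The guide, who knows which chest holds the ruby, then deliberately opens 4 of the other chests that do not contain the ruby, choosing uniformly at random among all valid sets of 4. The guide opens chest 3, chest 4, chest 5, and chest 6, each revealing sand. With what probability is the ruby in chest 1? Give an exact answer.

3/7

Apply Bayes' rule, conditioning on where the ruby actually is.
If it is in either of chests 1 and 7 (prior 1/7 each): the guide has 5 equally likely choices, so probability 1/5; weight (1/7)·(1/5) = 1/35 each.
If it is in chest 2 (prior 1/7): the guide has 15 equally likely choices, so probability 1/15; weight (1/7)·(1/15) = 1/105.
If it is in any of chests 3, 4, 5, and 6 (prior 1/7 each): that chest was opened and seen not to hold the prize — ruled out; weight (1/7)·0 = 0 each.
The weights sum to 1/15.
So P(the ruby in chest 1 | the guide opened chest 3, chest 4, chest 5, and chest 6) = (1/35) / (1/15) = 3/7.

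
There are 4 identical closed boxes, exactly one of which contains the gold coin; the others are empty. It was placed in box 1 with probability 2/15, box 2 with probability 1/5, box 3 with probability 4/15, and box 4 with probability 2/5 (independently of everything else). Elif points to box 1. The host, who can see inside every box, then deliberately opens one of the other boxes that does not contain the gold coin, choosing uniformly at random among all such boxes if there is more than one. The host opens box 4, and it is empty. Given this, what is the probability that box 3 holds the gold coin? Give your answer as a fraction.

12/25

Condition on the true location of the gold coin.
If it is in box 1 (prior 2/15): the host has 3 equally likely choices, so probability 1/3; weight (2/15)·(1/3) = 2/45.
If it is in box 2 (prior 1/5): the host has 2 equally likely choices, so probability 1/2; weight (1/5)·(1/2) = 1/10.
If it is in box 3 (prior 4/15): the host has 2 equally likely choices, so probability 1/2; weight (4/15)·(1/2) = 2/15.
If it is in box 4 (prior 2/5): the host opened box 4, so this case is ruled out; weight (2/5)·0 = 0.
The weights sum to 5/18.
So P(the gold coin in box 3 | the host opened box 4) = (2/15) / (5/18) = 12/25.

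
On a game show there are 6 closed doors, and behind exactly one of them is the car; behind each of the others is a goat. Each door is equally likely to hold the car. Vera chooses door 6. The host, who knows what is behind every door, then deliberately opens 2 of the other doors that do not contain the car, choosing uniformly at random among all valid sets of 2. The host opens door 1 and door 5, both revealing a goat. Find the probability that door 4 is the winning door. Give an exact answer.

5/18

Apply Bayes' rule, conditioning on where the car actually is.
If it is behind either of doors 1 and 5 (prior 1/6 each): that door was opened and seen not to hold the prize — ruled out; weight (1/6)·0 = 0 each.
If it is behind any of doors 2, 3, and 4 (prior 1/6 each): the host has 6 equally likely choices, so probability 1/6; weight (1/6)·(1/6) = 1/36 each.
If it is behind door 6 (prior 1/6): the host has 10 equally likely choices, so probability 1/10; weight (1/6)·(1/10) = 1/60.
The weights sum to 1/10.
So P(the car behind door 4 | the host opened door 1 and door 5) = (1/36) / (1/10) = 5/18.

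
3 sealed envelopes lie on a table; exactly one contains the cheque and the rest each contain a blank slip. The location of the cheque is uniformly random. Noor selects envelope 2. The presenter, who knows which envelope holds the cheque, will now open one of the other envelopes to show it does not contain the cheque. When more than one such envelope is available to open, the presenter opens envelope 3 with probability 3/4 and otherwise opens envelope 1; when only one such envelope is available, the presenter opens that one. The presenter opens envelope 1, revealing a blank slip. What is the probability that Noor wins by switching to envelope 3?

Apply Bayes' rule, conditioning on where the cheque actually is.
If it is in envelope 1 (prior 1/3): the presenter opened envelope 1, so this case is ruled out; weight (1/3)·0 = 0.
If it is in envelope 2 (prior 1/3): envelope 3 is available but not opened, probability 1/4; weight (1/3)·(1/4) = 1/12.
If it is in envelope 3 (prior 1/3): only envelope 1 is available, probability 1; weight (1/3)·1 = 1/3.
The weights sum to 5/12.
So P(the cheque in envelope 3 | the presenter opened envelope 1) = (1/3) / (5/12) = 4/5.

4/5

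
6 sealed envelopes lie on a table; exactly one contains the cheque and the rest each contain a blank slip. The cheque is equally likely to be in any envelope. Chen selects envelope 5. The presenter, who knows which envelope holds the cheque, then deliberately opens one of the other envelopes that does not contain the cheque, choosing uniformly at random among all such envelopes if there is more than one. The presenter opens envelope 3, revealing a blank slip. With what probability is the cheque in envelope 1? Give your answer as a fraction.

Apply Bayes' rule, conditioning on where the cheque actually is.
If it is in any of envelopes 1, 2, 4, and 6 (prior 1/6 each): the presenter has 4 equally likely choices, so probability 1/4; weight (1/6)·(1/4) = 1/24 each.
If it is in envelope 3 (prior 1/6): the presenter opened envelope 3, so this case is ruled out; weight (1/6)·0 = 0.
If it is in envelope 5 (prior 1/6): the presenter has 5 equally likely choices, so probability 1/5; weight (1/6)·(1/5) = 1/30.
The weights sum to 1/5.
So P(the cheque in envelope 1 | the presenter opened envelope 3) = (1/24) / (1/5) = 5/24.

5/24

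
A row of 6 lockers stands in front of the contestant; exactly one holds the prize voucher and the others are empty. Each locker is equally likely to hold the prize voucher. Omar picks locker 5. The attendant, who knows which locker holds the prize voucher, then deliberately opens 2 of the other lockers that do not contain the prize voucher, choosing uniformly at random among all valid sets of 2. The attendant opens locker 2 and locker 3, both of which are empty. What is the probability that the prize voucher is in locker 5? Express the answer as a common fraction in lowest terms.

1/6

Consider each possible location of the prize voucher in turn.
If it is in any of lockers 1, 4, and 6 (prior 1/6 each): the attendant has 6 equally likely choices, so probability 1/6; weight (1/6)·(1/6) = 1/36 each.
If it is in either of lockers 2 and 3 (prior 1/6 each): that locker was opened and seen not to hold the prize — ruled out; weight (1/6)·0 = 0 each.
If it is in locker 5 (prior 1/6): the attendant has 10 equally likely choices, so probability 1/10; weight (1/6)·(1/10) = 1/60.
The weights sum to 1/10.
So P(the prize voucher in locker 5 | the attendant opened locker 2 and locker 3) = (1/60) / (1/10) = 1/6.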